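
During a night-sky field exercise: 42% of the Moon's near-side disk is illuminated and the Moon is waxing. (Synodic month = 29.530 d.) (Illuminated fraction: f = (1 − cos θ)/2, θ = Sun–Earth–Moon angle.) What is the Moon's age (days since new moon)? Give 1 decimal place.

From f = (1 − cos θ)/2: cos θ = 1 − 2×0.42 = 0.160; arccos → 80.8°.
Before full moon the principal value applies: θ = 80.8°.
That fraction of the synodic month is 80.8/360 × 29.530 d ≈ 6.63 d.

6.6 days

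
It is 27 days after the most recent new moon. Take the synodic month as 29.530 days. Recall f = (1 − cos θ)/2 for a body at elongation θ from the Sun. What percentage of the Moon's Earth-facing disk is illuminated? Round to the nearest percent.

7%

Elongation θ = 360° × 27/29.530 ≈ 329.2°.
Illuminated fraction = (1 − cos 329.2°)/2 = (1 − 0.859)/2 ≈ 0.071, so 7%.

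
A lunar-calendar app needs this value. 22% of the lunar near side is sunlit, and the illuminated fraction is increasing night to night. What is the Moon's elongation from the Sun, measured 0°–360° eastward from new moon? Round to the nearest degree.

Invert f = (1 − cos θ)/2 to get cos θ = 1 − 2(0.22) = 0.560, hence θ₀ = arccos 0.560 = 55.9°.
The Moon is waxing (0°–180°), so θ = 55.9° directly.

56°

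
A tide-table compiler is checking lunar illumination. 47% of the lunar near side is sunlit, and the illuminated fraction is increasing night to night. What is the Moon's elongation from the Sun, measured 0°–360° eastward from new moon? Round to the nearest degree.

Invert f = (1 − cos θ)/2 to get cos θ = 1 − 2(0.47) = 0.060, hence θ₀ = arccos 0.060 = 86.6°.
The Moon is waxing (0°–180°), so θ = 86.6° directly.

87°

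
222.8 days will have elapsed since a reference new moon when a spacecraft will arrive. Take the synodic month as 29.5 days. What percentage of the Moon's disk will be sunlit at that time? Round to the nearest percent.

97%

Reduce mod P: 222.8 − 7×29.5 = 16.30 d into the current lunation.
The Moon has covered 16.30/29.5 of its cycle, so θ ≈ 360° × 16.30/29.5 = 198.9°.
cos 198.9° = (-0.946), so f = (1 − (-0.946))/2 = 0.973, so 97%.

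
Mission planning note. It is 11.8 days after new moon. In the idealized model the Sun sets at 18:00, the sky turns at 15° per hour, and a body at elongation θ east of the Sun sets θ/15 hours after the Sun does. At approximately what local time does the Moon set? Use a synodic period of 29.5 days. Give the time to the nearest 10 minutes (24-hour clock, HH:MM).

03:40

Elongation θ = 360° × 11.8/29.5 ≈ 144.0°.
The Moon trails the Sun by θ/15 = 144.0/15 ≈ 9.60 hours.
18:00 + 9.600 h ≈ 03:36 → 03:40 to the nearest ten minutes.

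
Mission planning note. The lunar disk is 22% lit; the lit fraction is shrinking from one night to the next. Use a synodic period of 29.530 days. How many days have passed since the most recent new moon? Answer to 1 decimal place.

From f = (1 − cos θ)/2: cos θ = 1 − 2×0.22 = 0.560; arccos → 55.9°.
A waning Moon lies in 180°–360°, so θ = 360° − 55.9° = 304.1°.
At 360°/29.530 d per day, 304.1° corresponds to 24.94 days.

24.9 days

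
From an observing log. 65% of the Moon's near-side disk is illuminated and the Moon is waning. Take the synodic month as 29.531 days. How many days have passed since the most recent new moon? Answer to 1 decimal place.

From f = (1 − cos θ)/2: cos θ = 1 − 2×0.65 = -0.300; arccos → 107.5°.
A waning Moon lies in 180°–360°, so θ = 360° − 107.5° = 252.5°.
That fraction of the synodic month is 252.5/360 × 29.531 d ≈ 20.72 d.

20.7 days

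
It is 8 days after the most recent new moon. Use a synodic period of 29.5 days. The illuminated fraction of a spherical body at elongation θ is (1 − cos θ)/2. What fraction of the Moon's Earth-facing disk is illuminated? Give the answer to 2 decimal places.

Phase angle: θ = 360°·(8 d)/(29.5 d) = 97.6°.
Illuminated fraction = (1 − cos 97.6°)/2 = (1 − (-0.133))/2 ≈ 0.566.

0.57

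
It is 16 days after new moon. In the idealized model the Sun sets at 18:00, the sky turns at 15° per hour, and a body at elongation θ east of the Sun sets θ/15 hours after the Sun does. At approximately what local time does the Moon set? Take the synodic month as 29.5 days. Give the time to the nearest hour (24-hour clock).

07:00

Elongation θ = 360° × 16/29.5 ≈ 195.3°.
The Moon trails the Sun by θ/15 = 195.3/15 ≈ 13.02 hours.
18:00 + 13.02 h ≈ 07:01 → 07:00 to the nearest hour.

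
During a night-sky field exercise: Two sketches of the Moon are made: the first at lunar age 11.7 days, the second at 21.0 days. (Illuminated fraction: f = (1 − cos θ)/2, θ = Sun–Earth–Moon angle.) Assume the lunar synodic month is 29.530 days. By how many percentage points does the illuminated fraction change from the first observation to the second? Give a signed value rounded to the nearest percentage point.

-28 pp

First observation: θ = 360°·11.7/29.530 = 142.6°, so f = 0.897.
Second observation: θ = 256.0°, f = 0.621.
Δf = 0.621 − 0.897 = -0.277, i.e. -28 pp.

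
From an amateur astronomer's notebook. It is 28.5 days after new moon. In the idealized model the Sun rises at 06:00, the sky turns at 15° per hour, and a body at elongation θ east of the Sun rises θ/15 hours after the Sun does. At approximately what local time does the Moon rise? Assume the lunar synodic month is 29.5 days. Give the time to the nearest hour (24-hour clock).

Phase angle: θ = 360°·(28.5 d)/(29.5 d) = 347.8°.
The Moon trails the Sun by θ/15 = 347.8/15 ≈ 23.19 hours.
06:00 + 23.19 h ≈ 05:11 → 05:00 to the nearest hour.

05:00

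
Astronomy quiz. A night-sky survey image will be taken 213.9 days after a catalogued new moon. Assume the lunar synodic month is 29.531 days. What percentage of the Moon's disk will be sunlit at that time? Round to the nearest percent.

Reduce mod P: 213.9 − 7×29.531 = 7.18 d into the current lunation.
The Moon has covered 7.18/29.531 of its cycle, so θ ≈ 360° × 7.18/29.531 = 87.6°.
With cos θ = 0.042, the lit fraction is (1 − 0.042)/2 ≈ 0.479, so 48%.

48%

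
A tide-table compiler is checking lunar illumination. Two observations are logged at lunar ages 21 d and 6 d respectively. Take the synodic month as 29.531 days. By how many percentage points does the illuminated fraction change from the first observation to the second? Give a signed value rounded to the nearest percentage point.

-27 percentage points

θ₁ = 360° × 21/29.531 = 256.0°, f₁ = (1 − cos θ₁)/2 = 0.621.
θ₂ = 360° × 6/29.531 = 73.1°, f₂ = (1 − cos θ₂)/2 = 0.355.
Change = f₂ − f₁ = -0.266 → -27 percentage points.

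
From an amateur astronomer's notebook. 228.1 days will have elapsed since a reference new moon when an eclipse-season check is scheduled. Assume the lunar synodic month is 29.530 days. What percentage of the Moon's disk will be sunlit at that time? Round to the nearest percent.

58%

228.1/29.530 = 7.724 lunations, so 7 complete cycles and 21.39 d into the next.
Phase angle: θ = 360°·(21.39 d)/(29.530 d) = 260.8°.
With cos θ = (-0.160), the lit fraction is (1 − (-0.160))/2 ≈ 0.580, so 58%.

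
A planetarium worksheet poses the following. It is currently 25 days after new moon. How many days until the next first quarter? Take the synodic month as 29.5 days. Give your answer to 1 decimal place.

11.9 days

First quarter is 0.25 of the way through the cycle: age 0.25 × 29.5 = 7.375 d.
This lunation's first quarter (7.375 d) has passed, so add one period: 36.875 − 25 = 11.875 days.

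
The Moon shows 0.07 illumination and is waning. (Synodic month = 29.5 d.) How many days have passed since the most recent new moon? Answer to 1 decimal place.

27.0 days

Invert f = (1 − cos θ)/2 to get cos θ = 1 − 2(0.07) = 0.860, hence θ₀ = arccos 0.860 = 30.7°.
Since the Moon is past full (waning), take the reflex angle: θ = 360° − 30.7° = 329.3°.
That fraction of the synodic month is 329.3/360 × 29.5 d ≈ 26.99 d.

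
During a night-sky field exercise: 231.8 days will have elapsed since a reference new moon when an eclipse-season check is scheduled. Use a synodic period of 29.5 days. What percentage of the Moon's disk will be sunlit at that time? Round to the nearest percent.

Reduce mod P: 231.8 − 7×29.5 = 25.30 d into the current lunation.
Elongation θ = 360° × 25.30/29.5 ≈ 308.7°.
cos 308.7° = 0.626, so f = (1 − 0.626)/2 = 0.187, so 19%.

19%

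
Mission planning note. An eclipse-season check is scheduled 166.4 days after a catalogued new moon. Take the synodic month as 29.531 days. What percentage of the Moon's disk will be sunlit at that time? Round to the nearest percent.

Reduce mod P: 166.4 − 5×29.531 = 18.75 d into the current lunation.
The Moon has covered 18.75/29.531 of its cycle, so θ ≈ 360° × 18.75/29.531 = 228.5°.
With cos θ = (-0.662), the lit fraction is (1 − (-0.662))/2 ≈ 0.831, so 83%.

83%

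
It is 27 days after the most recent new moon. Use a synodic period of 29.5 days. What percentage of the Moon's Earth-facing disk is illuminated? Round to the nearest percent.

The Moon has covered 27/29.5 of its cycle, so θ ≈ 360° × 27/29.5 = 329.5°.
cos 329.5° = 0.862, so f = (1 − 0.862)/2 = 0.069, so 7%.

7%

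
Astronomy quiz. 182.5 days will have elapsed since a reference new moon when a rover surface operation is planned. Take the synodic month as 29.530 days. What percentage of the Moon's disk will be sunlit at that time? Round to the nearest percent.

29%

182.5/29.530 = 6.180 lunations, so 6 complete cycles and 5.32 d into the next.
The Moon has covered 5.32/29.530 of its cycle, so θ ≈ 360° × 5.32/29.530 = 64.9°.
With cos θ = 0.425, the lit fraction is (1 − 0.425)/2 ≈ 0.288, so 29%.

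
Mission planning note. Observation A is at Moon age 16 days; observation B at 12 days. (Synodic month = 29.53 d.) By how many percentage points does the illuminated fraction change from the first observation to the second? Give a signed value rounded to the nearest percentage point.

-7 percentage points

First observation: θ = 360°·16/29.53 = 195.1°, so f = 0.983.
Second observation: θ = 146.3°, f = 0.916.
Δf = 0.916 − 0.983 = -0.067, i.e. -7 pp.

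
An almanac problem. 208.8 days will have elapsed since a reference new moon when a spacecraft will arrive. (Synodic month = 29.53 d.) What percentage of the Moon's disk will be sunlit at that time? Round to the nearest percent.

Reduce mod P: 208.8 − 7×29.53 = 2.09 d into the current lunation.
Phase angle: θ = 360°·(2.09 d)/(29.53 d) = 25.5°.
Illuminated fraction = (1 − cos 25.5°)/2 = (1 − 0.903)/2 ≈ 0.049, so 5%.

5%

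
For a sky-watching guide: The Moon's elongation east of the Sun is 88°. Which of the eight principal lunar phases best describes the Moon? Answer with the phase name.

first quarter

The first quarter sector spans roughly 68°–112°; 88° falls inside it.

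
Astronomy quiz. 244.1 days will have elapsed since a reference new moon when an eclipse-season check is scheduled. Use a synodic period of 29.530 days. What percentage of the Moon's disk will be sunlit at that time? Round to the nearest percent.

Reduce mod P: 244.1 − 8×29.530 = 7.86 d into the current lunation.
Phase angle: θ = 360°·(7.86 d)/(29.530 d) = 95.8°.
With cos θ = (-0.101), the lit fraction is (1 − (-0.101))/2 ≈ 0.551, so 55%.

55%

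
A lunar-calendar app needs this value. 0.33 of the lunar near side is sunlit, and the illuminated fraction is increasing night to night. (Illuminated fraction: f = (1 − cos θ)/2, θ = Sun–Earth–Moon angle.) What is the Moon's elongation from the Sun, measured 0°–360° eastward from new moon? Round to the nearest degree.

From f = (1 − cos θ)/2: cos θ = 1 − 2×0.33 = 0.340; arccos → 70.1°.
The Moon is waxing (0°–180°), so θ = 70.1° directly.

70°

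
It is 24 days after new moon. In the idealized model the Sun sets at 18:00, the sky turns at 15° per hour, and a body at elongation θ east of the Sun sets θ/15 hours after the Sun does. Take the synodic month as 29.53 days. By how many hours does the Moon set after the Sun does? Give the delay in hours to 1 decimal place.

19.5 h

Phase angle: θ = 360°·(24 d)/(29.53 d) = 292.6°.
Delay after the Sun = 292.6° / (15°/h) ≈ 19.51 h.
So the Moon sets 19.51 h after the Sun.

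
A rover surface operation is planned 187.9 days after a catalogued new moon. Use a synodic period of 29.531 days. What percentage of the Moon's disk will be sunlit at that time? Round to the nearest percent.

187.9/29.531 = 6.363 lunations, so 6 complete cycles and 10.71 d into the next.
Elongation θ = 360° × 10.71/29.531 ≈ 130.6°.
With cos θ = (-0.651), the lit fraction is (1 − (-0.651))/2 ≈ 0.825, so 83%.

83%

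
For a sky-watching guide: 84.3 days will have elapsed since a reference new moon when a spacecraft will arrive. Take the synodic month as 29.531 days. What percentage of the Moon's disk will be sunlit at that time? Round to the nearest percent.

Reduce mod P: 84.3 − 2×29.531 = 25.24 d into the current lunation.
The Moon has covered 25.24/29.531 of its cycle, so θ ≈ 360° × 25.24/29.531 = 307.7°.
Illuminated fraction = (1 − cos 307.7°)/2 = (1 − 0.611)/2 ≈ 0.194, so 19%.

19%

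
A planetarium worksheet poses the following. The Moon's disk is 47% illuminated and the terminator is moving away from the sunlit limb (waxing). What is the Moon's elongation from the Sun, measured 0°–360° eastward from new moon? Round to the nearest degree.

87°

Invert f = (1 − cos θ)/2 to get cos θ = 1 − 2(0.47) = 0.060, hence θ₀ = arccos 0.060 = 86.6°.
Waxing ⇒ before full, so θ = 86.6°.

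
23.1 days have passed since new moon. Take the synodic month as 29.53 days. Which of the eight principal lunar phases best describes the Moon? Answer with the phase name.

last quarter

θ ≈ 360° × 23.1/29.53 = 282°, which falls in the last quarter sector.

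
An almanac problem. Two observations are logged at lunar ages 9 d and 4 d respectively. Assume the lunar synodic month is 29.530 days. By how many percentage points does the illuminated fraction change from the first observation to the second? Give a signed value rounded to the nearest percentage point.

First observation: θ = 360°·9/29.530 = 109.7°, so f = 0.669.
Second observation: θ = 48.8°, f = 0.170.
Δf = 0.170 − 0.669 = -0.498, i.e. -50 pp.

-50 pp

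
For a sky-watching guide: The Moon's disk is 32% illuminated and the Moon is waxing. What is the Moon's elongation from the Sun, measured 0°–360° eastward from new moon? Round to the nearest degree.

69°

cos θ = 1 − 2f = 0.360, giving a principal value of 68.9°.
Waxing ⇒ before full, so θ = 68.9°.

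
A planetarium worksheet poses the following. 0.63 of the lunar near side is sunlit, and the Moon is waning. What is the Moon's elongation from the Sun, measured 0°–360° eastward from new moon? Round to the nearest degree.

cos θ = 1 − 2f = -0.260, giving a principal value of 105.1°.
Waning ⇒ past full, so θ = 360° − 105.1° = 254.9°.

255°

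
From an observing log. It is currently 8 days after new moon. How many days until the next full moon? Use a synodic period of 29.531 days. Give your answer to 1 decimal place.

Full moon is 0.5 of the way through the cycle: age 0.5 × 29.531 = 14.765 d.
So 6.765 days remain (14.765 − 8).

6.8 days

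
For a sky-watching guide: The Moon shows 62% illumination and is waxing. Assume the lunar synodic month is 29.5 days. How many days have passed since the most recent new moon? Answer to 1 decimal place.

8.5 days

cos θ = 1 − 2f = -0.240, giving a principal value of 103.9°.
Before full moon the principal value applies: θ = 103.9°.
Age = 29.5 × 103.9°/360° ≈ 8.51 days.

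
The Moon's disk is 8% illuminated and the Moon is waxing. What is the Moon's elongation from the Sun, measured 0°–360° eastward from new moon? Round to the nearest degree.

33°

cos θ = 1 − 2f = 0.840, giving a principal value of 32.9°.
Before full moon the principal value applies: θ = 32.9°.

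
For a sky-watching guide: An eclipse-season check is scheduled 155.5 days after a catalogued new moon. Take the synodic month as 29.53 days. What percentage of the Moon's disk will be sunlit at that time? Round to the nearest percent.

55%

155.5 d spans 5 complete synodic months (5 × 29.53 = 147.65 d) plus 7.85 d.
The Moon has covered 7.85/29.53 of its cycle, so θ ≈ 360° × 7.85/29.53 = 95.7°.
cos 95.7° = (-0.099), so f = (1 − (-0.099))/2 = 0.550, so 55%.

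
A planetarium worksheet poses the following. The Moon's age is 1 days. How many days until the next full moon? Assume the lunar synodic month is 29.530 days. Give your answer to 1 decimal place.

13.8 days

Full moon occurs at elongation 180°, i.e. at age 29.530 × 180/360 = 14.765 d.
That is 14.765 − 1 = 13.765 days ahead.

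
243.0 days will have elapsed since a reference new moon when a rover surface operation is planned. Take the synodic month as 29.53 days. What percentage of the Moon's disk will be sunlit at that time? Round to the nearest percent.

43%

Reduce mod P: 243.0 − 8×29.53 = 6.76 d into the current lunation.
The Moon has covered 6.76/29.53 of its cycle, so θ ≈ 360° × 6.76/29.53 = 82.4°.
cos 82.4° = 0.132, so f = (1 − 0.132)/2 = 0.434, so 43%.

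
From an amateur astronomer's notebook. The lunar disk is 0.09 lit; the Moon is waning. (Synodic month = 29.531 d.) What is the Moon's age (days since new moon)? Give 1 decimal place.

26.7 days

Invert f = (1 − cos θ)/2 to get cos θ = 1 − 2(0.09) = 0.820, hence θ₀ = arccos 0.820 = 34.9°.
Waning ⇒ past full, so θ = 360° − 34.9° = 325.1°.
Age = 29.531 × 325.1°/360° ≈ 26.67 days.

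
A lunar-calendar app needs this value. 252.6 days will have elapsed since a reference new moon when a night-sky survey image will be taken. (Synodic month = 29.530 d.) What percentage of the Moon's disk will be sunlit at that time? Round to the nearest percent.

252.6 d spans 8 complete synodic months (8 × 29.530 = 236.24 d) plus 16.36 d.
Phase angle: θ = 360°·(16.36 d)/(29.530 d) = 199.4°.
Illuminated fraction = (1 − cos 199.4°)/2 = (1 − (-0.943))/2 ≈ 0.971, so 97%.

97%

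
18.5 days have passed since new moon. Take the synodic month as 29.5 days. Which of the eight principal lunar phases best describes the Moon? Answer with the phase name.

waning gibbous

At 18.5/29.5 of the cycle, θ ≈ 226° — the waning gibbous range.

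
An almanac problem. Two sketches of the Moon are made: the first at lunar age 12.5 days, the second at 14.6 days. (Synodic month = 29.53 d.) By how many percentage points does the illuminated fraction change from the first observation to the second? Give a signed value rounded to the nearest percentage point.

+6 pp

θ₁ = 360° × 12.5/29.53 = 152.4°, f₁ = (1 − cos θ₁)/2 = 0.943.
θ₂ = 360° × 14.6/29.53 = 178.0°, f₂ = (1 − cos θ₂)/2 = 1.000.
Change = f₂ − f₁ = +0.057 → +6 percentage points.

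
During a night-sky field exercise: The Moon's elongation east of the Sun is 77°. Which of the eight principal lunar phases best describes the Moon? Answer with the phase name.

first quarter

The first quarter sector spans roughly 68°–112°; 77° falls inside it.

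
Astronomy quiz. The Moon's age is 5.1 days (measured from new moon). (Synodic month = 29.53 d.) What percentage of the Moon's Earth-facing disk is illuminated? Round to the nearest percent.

27%

The Moon has covered 5.1/29.53 of its cycle, so θ ≈ 360° × 5.1/29.53 = 62.2°.
Illuminated fraction = (1 − cos 62.2°)/2 = (1 − 0.467)/2 ≈ 0.267, so 27%.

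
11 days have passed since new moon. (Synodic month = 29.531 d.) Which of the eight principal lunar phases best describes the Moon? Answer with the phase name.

waxing gibbous

At 11/29.531 of the cycle, θ ≈ 134° — the waxing gibbous range.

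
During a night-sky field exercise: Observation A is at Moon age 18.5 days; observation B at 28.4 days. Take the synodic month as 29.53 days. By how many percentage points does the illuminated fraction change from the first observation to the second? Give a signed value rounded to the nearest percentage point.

θ₁ = 360° × 18.5/29.53 = 225.5°, f₁ = (1 − cos θ₁)/2 = 0.850.
θ₂ = 360° × 28.4/29.53 = 346.2°, f₂ = (1 − cos θ₂)/2 = 0.014.
Change = f₂ − f₁ = -0.836 → -84 percentage points.

-84 pp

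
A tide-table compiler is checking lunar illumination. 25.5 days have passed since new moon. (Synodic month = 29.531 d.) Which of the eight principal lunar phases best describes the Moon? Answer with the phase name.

waning crescent

θ ≈ 360° × 25.5/29.531 = 311°, which falls in the waning crescent sector.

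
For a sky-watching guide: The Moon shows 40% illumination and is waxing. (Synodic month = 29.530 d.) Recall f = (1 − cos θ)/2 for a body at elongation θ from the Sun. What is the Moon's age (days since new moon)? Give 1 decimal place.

Invert f = (1 − cos θ)/2 to get cos θ = 1 − 2(0.40) = 0.200, hence θ₀ = arccos 0.200 = 78.5°.
The Moon is waxing (0°–180°), so θ = 78.5° directly.
That fraction of the synodic month is 78.5/360 × 29.530 d ≈ 6.44 d.

6.4 days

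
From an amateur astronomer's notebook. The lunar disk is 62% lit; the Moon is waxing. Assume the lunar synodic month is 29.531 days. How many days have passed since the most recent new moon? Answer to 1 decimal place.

cos θ = 1 − 2f = -0.240, giving a principal value of 103.9°.
Waxing ⇒ before full, so θ = 103.9°.
At 360°/29.531 d per day, 103.9° corresponds to 8.52 days.

8.5 days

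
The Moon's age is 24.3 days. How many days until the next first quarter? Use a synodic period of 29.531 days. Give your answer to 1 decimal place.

First quarter occurs at elongation 90°, i.e. at age 29.531 × 90/360 = 7.383 d.
Already past this cycle's first quarter; the next is at 7.383 + 29.531 = 36.914 d, so 36.914 − 24.3 = 12.614 days.

12.6 days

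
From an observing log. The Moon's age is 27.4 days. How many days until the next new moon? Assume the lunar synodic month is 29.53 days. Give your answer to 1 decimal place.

2.1 days

One full lunation from the last new moon is 29.53 d; remaining = 29.53 − 27.4 = 2.130 d.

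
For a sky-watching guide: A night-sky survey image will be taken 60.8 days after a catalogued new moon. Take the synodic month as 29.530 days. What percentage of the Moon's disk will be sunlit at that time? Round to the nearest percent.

60.8/29.530 = 2.059 lunations, so 2 complete cycles and 1.74 d into the next.
Phase angle: θ = 360°·(1.74 d)/(29.530 d) = 21.2°.
With cos θ = 0.932, the lit fraction is (1 − 0.932)/2 ≈ 0.034, so 3%.

3%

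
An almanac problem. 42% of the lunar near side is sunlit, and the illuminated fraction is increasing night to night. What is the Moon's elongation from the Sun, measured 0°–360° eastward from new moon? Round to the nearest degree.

81°

Invert f = (1 − cos θ)/2 to get cos θ = 1 − 2(0.42) = 0.160, hence θ₀ = arccos 0.160 = 80.8°.
Before full moon the principal value applies: θ = 80.8°.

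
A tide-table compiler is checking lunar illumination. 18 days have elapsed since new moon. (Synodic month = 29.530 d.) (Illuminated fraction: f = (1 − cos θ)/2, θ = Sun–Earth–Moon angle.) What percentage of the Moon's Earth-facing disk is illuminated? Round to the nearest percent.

Phase angle: θ = 360°·(18 d)/(29.530 d) = 219.4°.
cos 219.4° = (-0.772), so f = (1 − (-0.772))/2 = 0.886, so 89%.

89%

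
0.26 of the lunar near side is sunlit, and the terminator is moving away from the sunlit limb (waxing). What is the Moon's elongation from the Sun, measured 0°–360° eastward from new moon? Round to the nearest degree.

61°

Invert f = (1 − cos θ)/2 to get cos θ = 1 − 2(0.26) = 0.480, hence θ₀ = arccos 0.480 = 61.3°.
The Moon is waxing (0°–180°), so θ = 61.3° directly.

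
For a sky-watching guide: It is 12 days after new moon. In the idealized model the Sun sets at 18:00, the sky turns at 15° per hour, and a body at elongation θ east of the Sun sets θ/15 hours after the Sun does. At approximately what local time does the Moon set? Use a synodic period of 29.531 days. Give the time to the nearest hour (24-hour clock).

The Moon has covered 12/29.531 of its cycle, so θ ≈ 360° × 12/29.531 = 146.3°.
At 15° of sky rotation per hour, 146.3° corresponds to a 9.75 h lag.
18:00 + 9.75 h ≈ 03:45 → 04:00 to the nearest hour.

04:00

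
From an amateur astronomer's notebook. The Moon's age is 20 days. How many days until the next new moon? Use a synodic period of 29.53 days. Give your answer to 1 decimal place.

The next new moon completes the synodic month: 29.53 − 20 = 9.530 days.

9.5 days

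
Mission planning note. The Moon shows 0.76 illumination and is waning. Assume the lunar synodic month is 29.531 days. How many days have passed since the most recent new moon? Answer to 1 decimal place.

Invert f = (1 − cos θ)/2 to get cos θ = 1 − 2(0.76) = -0.520, hence θ₀ = arccos -0.520 = 121.3°.
A waning Moon lies in 180°–360°, so θ = 360° − 121.3° = 238.7°.
Age = 29.531 × 238.7°/360° ≈ 19.58 days.

19.6 days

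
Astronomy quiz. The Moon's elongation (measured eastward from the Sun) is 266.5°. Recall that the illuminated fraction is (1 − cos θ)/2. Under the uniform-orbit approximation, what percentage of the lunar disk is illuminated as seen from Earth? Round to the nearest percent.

53%

Half-versine of 266.5°: (1 − (-0.061))/2 = 0.531, i.e. 53%.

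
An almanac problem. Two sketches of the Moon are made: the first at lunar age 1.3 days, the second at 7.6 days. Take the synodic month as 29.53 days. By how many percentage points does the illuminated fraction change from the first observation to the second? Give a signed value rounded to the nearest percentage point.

+50 percentage points

First observation: θ = 360°·1.3/29.53 = 15.8°, so f = 0.019.
Second observation: θ = 92.7°, f = 0.523.
Δf = 0.523 − 0.019 = +0.504, i.e. +50 pp.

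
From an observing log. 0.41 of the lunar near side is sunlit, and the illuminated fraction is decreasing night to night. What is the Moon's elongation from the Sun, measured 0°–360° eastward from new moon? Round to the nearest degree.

Invert f = (1 − cos θ)/2 to get cos θ = 1 − 2(0.41) = 0.180, hence θ₀ = arccos 0.180 = 79.6°.
Since the Moon is past full (waning), take the reflex angle: θ = 360° − 79.6° = 280.4°.

280°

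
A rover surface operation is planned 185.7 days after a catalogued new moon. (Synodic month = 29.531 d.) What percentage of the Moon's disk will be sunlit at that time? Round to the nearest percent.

185.7 d spans 6 complete synodic months (6 × 29.531 = 177.19 d) plus 8.51 d.
The Moon has covered 8.51/29.531 of its cycle, so θ ≈ 360° × 8.51/29.531 = 103.8°.
Illuminated fraction = (1 − cos 103.8°)/2 = (1 − (-0.238))/2 ≈ 0.619, so 62%.

62%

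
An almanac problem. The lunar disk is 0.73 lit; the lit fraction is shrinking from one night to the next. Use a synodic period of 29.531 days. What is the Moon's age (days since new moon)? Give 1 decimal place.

19.9 days

cos θ = 1 − 2f = -0.460, giving a principal value of 117.4°.
Since the Moon is past full (waning), take the reflex angle: θ = 360° − 117.4° = 242.6°.
That fraction of the synodic month is 242.6/360 × 29.531 d ≈ 19.90 d.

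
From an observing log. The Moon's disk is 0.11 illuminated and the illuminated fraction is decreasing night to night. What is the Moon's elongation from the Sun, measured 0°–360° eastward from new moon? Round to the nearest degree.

321°

cos θ = 1 − 2f = 0.780, giving a principal value of 38.7°.
Since the Moon is past full (waning), take the reflex angle: θ = 360° − 38.7° = 321.3°.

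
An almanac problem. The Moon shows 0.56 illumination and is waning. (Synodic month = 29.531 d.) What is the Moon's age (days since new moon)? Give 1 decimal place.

Invert f = (1 − cos θ)/2 to get cos θ = 1 − 2(0.56) = -0.120, hence θ₀ = arccos -0.120 = 96.9°.
Since the Moon is past full (waning), take the reflex angle: θ = 360° − 96.9° = 263.1°.
At 360°/29.531 d per day, 263.1° corresponds to 21.58 days.

21.6 days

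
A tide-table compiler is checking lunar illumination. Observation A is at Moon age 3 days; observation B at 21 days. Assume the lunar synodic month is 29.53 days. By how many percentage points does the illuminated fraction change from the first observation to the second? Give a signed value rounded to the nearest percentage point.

+52 pp

First observation: θ = 360°·3/29.53 = 36.6°, so f = 0.098.
Second observation: θ = 256.0°, f = 0.621.
Δf = 0.621 − 0.098 = +0.522, i.e. +52 pp.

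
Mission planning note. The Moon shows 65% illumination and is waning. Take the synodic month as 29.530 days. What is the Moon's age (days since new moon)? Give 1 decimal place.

20.7 days

From f = (1 − cos θ)/2: cos θ = 1 − 2×0.65 = -0.300; arccos → 107.5°.
A waning Moon lies in 180°–360°, so θ = 360° − 107.5° = 252.5°.
Age = 29.530 × 252.5°/360° ≈ 20.72 days.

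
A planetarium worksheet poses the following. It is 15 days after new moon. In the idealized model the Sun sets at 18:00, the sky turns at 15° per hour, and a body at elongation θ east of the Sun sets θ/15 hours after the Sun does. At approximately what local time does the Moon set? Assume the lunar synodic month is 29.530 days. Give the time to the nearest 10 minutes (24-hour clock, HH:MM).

06:10

Phase angle: θ = 360°·(15 d)/(29.530 d) = 182.9°.
At 15° of sky rotation per hour, 182.9° corresponds to a 12.19 h lag.
18:00 + 12.191 h ≈ 06:11 → 06:10 to the nearest ten minutes.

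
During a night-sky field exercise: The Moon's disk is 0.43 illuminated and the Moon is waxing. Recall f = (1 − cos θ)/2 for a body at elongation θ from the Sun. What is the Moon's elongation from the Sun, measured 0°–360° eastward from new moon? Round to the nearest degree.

From f = (1 − cos θ)/2: cos θ = 1 − 2×0.43 = 0.140; arccos → 82.0°.
Before full moon the principal value applies: θ = 82.0°.

82°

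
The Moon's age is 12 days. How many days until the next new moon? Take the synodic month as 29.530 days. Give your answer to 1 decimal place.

One full lunation from the last new moon is 29.530 d; remaining = 29.530 − 12 = 17.530 d.

17.5 days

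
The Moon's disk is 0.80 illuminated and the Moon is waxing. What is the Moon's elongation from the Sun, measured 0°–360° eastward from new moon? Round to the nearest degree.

From f = (1 − cos θ)/2: cos θ = 1 − 2×0.80 = -0.600; arccos → 126.9°.
The Moon is waxing (0°–180°), so θ = 126.9° directly.

127°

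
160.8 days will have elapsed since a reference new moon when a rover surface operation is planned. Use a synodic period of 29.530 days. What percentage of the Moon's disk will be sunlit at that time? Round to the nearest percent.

160.8 d spans 5 complete synodic months (5 × 29.530 = 147.65 d) plus 13.15 d.
Phase angle: θ = 360°·(13.15 d)/(29.530 d) = 160.3°.
Illuminated fraction = (1 − cos 160.3°)/2 = (1 − (-0.942))/2 ≈ 0.971, so 97%.

97%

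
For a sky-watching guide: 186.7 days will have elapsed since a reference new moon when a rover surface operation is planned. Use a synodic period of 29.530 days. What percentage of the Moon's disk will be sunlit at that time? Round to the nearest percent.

72%

Reduce mod P: 186.7 − 6×29.530 = 9.52 d into the current lunation.
Phase angle: θ = 360°·(9.52 d)/(29.530 d) = 116.1°.
Illuminated fraction = (1 − cos 116.1°)/2 = (1 − (-0.439))/2 ≈ 0.720, so 72%.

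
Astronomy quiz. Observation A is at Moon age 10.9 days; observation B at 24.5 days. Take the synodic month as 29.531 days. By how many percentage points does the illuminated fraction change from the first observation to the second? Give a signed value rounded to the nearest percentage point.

θ₁ = 360° × 10.9/29.531 = 132.9°, f₁ = (1 − cos θ₁)/2 = 0.840.
θ₂ = 360° × 24.5/29.531 = 298.7°, f₂ = (1 − cos θ₂)/2 = 0.260.
Change = f₂ − f₁ = -0.580 → -58 percentage points.

-58 percentage points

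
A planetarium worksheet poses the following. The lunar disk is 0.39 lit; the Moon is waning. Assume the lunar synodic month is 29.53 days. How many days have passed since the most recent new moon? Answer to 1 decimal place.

cos θ = 1 − 2f = 0.220, giving a principal value of 77.3°.
Waning ⇒ past full, so θ = 360° − 77.3° = 282.7°.
Age = 29.53 × 282.7°/360° ≈ 23.19 days.

23.2 days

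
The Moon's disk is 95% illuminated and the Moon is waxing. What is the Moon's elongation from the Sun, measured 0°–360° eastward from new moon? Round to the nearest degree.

154°

From f = (1 − cos θ)/2: cos θ = 1 − 2×0.95 = -0.900; arccos → 154.2°.
Before full moon the principal value applies: θ = 154.2°.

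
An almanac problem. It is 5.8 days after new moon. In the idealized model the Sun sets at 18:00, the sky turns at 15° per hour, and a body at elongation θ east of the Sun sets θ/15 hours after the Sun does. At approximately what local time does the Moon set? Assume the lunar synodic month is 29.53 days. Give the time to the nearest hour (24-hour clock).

23:00

Elongation θ = 360° × 5.8/29.53 ≈ 70.7°.
Delay after the Sun = 70.7° / (15°/h) ≈ 4.71 h.
18:00 + 4.71 h ≈ 22:43 → 23:00 to the nearest hour.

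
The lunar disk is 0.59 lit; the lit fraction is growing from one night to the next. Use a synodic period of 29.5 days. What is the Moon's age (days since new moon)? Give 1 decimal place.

8.2 days

Invert f = (1 − cos θ)/2 to get cos θ = 1 − 2(0.59) = -0.180, hence θ₀ = arccos -0.180 = 100.4°.
Waxing ⇒ before full, so θ = 100.4°.
At 360°/29.5 d per day, 100.4° corresponds to 8.22 days.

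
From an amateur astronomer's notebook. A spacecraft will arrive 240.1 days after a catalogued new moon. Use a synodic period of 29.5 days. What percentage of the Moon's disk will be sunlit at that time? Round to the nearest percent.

18%

Reduce mod P: 240.1 − 8×29.5 = 4.10 d into the current lunation.
Phase angle: θ = 360°·(4.10 d)/(29.5 d) = 50.0°.
cos 50.0° = 0.642, so f = (1 − 0.642)/2 = 0.179, so 18%.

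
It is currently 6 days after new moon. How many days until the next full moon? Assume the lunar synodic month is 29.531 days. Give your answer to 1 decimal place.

8.8 days

Full moon occurs at elongation 180°, i.e. at age 29.531 × 180/360 = 14.765 d.
So 8.765 days remain (14.765 − 6).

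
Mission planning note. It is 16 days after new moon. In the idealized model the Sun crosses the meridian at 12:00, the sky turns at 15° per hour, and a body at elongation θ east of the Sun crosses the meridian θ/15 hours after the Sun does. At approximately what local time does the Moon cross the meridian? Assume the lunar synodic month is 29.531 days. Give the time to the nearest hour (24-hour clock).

Elongation θ = 360° × 16/29.531 ≈ 195.0°.
The Moon trails the Sun by θ/15 = 195.0/15 ≈ 13.00 hours.
12:00 + 13.00 h ≈ 01:00 → 01:00 to the nearest hour.

01:00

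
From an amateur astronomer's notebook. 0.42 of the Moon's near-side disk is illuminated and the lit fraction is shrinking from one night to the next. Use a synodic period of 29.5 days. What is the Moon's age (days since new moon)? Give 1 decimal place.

Invert f = (1 − cos θ)/2 to get cos θ = 1 − 2(0.42) = 0.160, hence θ₀ = arccos 0.160 = 80.8°.
Waning ⇒ past full, so θ = 360° − 80.8° = 279.2°.
That fraction of the synodic month is 279.2/360 × 29.5 d ≈ 22.88 d.

22.9 days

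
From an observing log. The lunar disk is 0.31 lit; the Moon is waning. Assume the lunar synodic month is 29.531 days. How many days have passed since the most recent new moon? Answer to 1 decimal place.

24.0 days

cos θ = 1 − 2f = 0.380, giving a principal value of 67.7°.
Since the Moon is past full (waning), take the reflex angle: θ = 360° − 67.7° = 292.3°.
At 360°/29.531 d per day, 292.3° corresponds to 23.98 days.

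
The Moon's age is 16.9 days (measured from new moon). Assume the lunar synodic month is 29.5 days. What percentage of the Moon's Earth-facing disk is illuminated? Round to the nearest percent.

95%

Elongation θ = 360° × 16.9/29.5 ≈ 206.2°.
Illuminated fraction = (1 − cos 206.2°)/2 = (1 − (-0.897))/2 ≈ 0.948, so 95%.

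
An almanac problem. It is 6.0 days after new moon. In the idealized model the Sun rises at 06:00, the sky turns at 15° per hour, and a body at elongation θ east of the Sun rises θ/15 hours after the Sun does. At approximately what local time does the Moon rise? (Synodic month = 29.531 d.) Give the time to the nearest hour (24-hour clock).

Phase angle: θ = 360°·(6.0 d)/(29.531 d) = 73.1°.
At 15° of sky rotation per hour, 73.1° corresponds to a 4.88 h lag.
06:00 + 4.88 h ≈ 10:53 → 11:00 to the nearest hour.

11:00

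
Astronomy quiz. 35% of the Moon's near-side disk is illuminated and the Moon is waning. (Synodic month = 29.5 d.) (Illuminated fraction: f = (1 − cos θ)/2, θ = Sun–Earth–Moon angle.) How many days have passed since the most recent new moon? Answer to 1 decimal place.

23.6 days

From f = (1 − cos θ)/2: cos θ = 1 − 2×0.35 = 0.300; arccos → 72.5°.
Waning ⇒ past full, so θ = 360° − 72.5° = 287.5°.
Age = 29.5 × 287.5°/360° ≈ 23.56 days.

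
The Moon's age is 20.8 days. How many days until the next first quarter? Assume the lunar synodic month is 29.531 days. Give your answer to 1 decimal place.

16.1 days

First quarter is 0.25 of the way through the cycle: age 0.25 × 29.531 = 7.383 d.
This lunation's first quarter (7.383 d) has passed, so add one period: 36.914 − 20.8 = 16.114 days.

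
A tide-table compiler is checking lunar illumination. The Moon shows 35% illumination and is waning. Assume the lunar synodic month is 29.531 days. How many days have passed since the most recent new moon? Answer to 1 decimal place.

From f = (1 − cos θ)/2: cos θ = 1 − 2×0.35 = 0.300; arccos → 72.5°.
A waning Moon lies in 180°–360°, so θ = 360° − 72.5° = 287.5°.
Age = 29.531 × 287.5°/360° ≈ 23.58 days.

23.6 days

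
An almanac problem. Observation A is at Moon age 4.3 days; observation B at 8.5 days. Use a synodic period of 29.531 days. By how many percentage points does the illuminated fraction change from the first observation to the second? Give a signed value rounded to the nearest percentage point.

θ₁ = 360° × 4.3/29.531 = 52.4°, f₁ = (1 − cos θ₁)/2 = 0.195.
θ₂ = 360° × 8.5/29.531 = 103.6°, f₂ = (1 − cos θ₂)/2 = 0.618.
Change = f₂ − f₁ = +0.423 → +42 percentage points.

+42 percentage points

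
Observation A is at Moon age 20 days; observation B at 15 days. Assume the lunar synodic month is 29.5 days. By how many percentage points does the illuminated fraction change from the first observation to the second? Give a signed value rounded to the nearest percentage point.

First observation: θ = 360°·20/29.5 = 244.1°, so f = 0.719.
Second observation: θ = 183.1°, f = 0.999.
Δf = 0.999 − 0.719 = +0.281, i.e. +28 pp.

+28 percentage points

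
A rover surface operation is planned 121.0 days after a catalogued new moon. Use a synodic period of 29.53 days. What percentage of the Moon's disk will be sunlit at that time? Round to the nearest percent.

121.0 d spans 4 complete synodic months (4 × 29.53 = 118.12 d) plus 2.88 d.
Elongation θ = 360° × 2.88/29.53 ≈ 35.1°.
cos 35.1° = 0.818, so f = (1 − 0.818)/2 = 0.091, so 9%.

9%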